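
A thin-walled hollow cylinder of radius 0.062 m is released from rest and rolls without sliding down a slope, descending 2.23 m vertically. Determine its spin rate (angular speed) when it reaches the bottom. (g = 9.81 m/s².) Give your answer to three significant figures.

ω ≈ 75.4 rad/s

Here I = MR², so the shape factor k = I/(MR²) = 1.
Rolling without slipping gives ω = v/R, so the total kinetic energy is ½Mv² + ½Iω² = ½(1+k)Mv² = Mv².
Energy conservation Mgh = ½(1+k)Mv² gives v = √(2gh/(1+k)) = √(2 × 9.81 × 2.23 / 2) = 4.677 m/s.
The angular speed follows from ω = v/R = 4.677/0.062 ≈ 75.4 rad/s.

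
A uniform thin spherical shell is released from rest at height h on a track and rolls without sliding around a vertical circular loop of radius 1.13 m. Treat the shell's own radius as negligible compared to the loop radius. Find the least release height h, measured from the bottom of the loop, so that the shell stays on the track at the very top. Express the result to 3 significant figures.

With I = (2/3)MR², the ratio k = I/(MR²) is 2/3.
At the top of the loop, the minimum-contact condition is Mg = Mv_top²/r, so v_top² = gr.
With ω = v/R, the kinetic energy at speed v is ½(1+k)Mv² = (5/6)Mv².
Energy conservation from release (height h) to the top (height 2r): Mgh = Mg(2r) + (5/6)M·gr.
Thus h_min = 2r + (1+k)r/2 = r(2 + 1.667/2) = 1.13 × 2.833 ≈ 3.20 m.

h_min ≈ 3.20 m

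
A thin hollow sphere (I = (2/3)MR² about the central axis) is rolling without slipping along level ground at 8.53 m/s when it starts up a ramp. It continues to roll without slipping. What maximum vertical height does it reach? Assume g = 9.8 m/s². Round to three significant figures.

The moment of inertia is (2/3)MR², giving k ≡ I/(MR²) = 2/3.
The rolling condition ω = v/R makes the rotational term ½I(v/R)² = ½kMv², so KE_total = ½(1+k)Mv² = (5/6)Mv².
At the top the kinetic energy is zero, so (5/6)Mv₀² = Mgh.
Thus h = (1+k)v₀²/(2g) = 1.667 × 8.53² / (2 × 9.8) ≈ 6.19 m.

h ≈ 6.19 m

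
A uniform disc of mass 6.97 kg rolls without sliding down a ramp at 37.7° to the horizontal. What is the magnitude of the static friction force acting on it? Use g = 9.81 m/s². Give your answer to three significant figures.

The moment of inertia is (1/2)MR², giving k ≡ I/(MR²) = 0.5.
Along the incline Mg sinθ − f = Ma, and torque about the center fR = Iα = kMR²(a/R) gives f = kMa.
Combining, a = g sinθ/(1+k) and f = kMa = kMg sinθ/(1+k).
f = 0.5 × 6.97 × 9.81 × sin37.7° / 1.5 ≈ 13.9 N.

f ≈ 13.9 N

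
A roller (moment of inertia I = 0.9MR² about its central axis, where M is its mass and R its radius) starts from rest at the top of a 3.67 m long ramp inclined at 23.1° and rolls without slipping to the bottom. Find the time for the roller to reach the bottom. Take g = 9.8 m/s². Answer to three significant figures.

t ≈ 1.90 s

The moment of inertia is 0.9MR², giving k ≡ I/(MR²) = 0.9.
Along the incline Mg sinθ − f = Ma, and torque about the center fR = Iα = kMR²(a/R) gives f = kMa.
Hence a = g sinθ/(1+k) = 9.8×sin23.1°/1.9 = 2.024 m/s².
Starting from rest, L = ½at², so t = √(2L/a) = √(2×3.67/2.024) ≈ 1.90 s.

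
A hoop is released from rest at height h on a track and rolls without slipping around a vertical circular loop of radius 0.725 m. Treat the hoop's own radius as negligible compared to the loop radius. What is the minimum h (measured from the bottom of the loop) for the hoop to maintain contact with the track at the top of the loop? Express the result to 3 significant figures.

Here I = MR², so the shape factor k = I/(MR²) = 1.
At the top, contact is just lost when gravity alone supplies the centripetal force: Mg = Mv_top²/r, i.e. v_top² = gr.
With ω = v/R, the kinetic energy at speed v is ½(1+k)Mv² = Mv².
Energy conservation from release (height h) to the top (height 2r): Mgh = Mg(2r) + M·gr.
Thus h_min = 2r + (1+k)r/2 = r(2 + 2/2) = 0.725 × 3 ≈ 2.18 m.

h_min ≈ 2.18 m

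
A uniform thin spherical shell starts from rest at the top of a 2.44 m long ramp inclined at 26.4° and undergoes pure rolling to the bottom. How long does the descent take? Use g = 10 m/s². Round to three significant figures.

Here I = (2/3)MR², so the shape factor k = I/(MR²) = 2/3.
Translational: Mg sinθ − f = Ma. Rotational about the CM: fR = Iα = kMRa, so f = kMa.
Hence a = g sinθ/(1+k) = 10×sin26.4°/1.667 = 2.668 m/s².
Starting from rest, L = ½at², so t = √(2L/a) = √(2×2.44/2.668) ≈ 1.35 s.

t ≈ 1.35 s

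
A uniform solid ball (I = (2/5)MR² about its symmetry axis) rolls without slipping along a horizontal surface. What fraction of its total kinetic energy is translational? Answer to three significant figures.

Here I = (2/5)MR², so the shape factor k = I/(MR²) = 0.4.
With ω = v/R, KE_trans = ½Mv² and KE_rot = ½Iω² = ½kMv², so KE_total = ½(1+k)Mv².
The translational fraction is therefore 1/(1+k) = 1/1.4 ≈ 0.714.

fraction ≈ 0.714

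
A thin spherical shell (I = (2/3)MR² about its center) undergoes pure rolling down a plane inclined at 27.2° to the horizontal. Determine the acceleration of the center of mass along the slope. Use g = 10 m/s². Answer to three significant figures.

With I = (2/3)MR², the ratio k = I/(MR²) is 2/3.
Translational: Mg sinθ − f = Ma. Rotational about the CM: fR = Iα = kMRa, so f = kMa.
Eliminating f: Mg sinθ = (1+k)Ma, so a = g sinθ/(1+k) = 10 × sin27.2° / 1.667 ≈ 2.74 m/s².

a ≈ 2.74 m/s²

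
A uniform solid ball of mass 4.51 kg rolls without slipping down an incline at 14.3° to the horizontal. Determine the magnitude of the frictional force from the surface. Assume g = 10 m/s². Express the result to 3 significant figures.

With I = (2/5)MR², the ratio k = I/(MR²) is 0.4.
Newton's second law down the slope: Mg sinθ − f = Ma. The torque equation fR = Iα (with α = a/R) gives f = kMa.
Combining, a = g sinθ/(1+k) and f = kMa = kMg sinθ/(1+k).
f = 0.4 × 4.51 × 10 × sin14.3° / 1.4 ≈ 3.18 N.

f ≈ 3.18 N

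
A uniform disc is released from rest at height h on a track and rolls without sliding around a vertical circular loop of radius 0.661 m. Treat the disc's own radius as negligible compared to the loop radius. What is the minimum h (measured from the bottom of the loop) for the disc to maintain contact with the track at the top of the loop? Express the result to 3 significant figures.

Here I = (1/2)MR², so the shape factor k = I/(MR²) = 0.5.
At the top, contact is just lost when gravity alone supplies the centripetal force: Mg = Mv_top²/r, i.e. v_top² = gr.
With ω = v/R, the kinetic energy at speed v is ½(1+k)Mv² = (3/4)Mv².
Energy conservation from release (height h) to the top (height 2r): Mgh = Mg(2r) + (3/4)M·gr.
Thus h_min = 2r + (1+k)r/2 = r(2 + 1.5/2) = 0.661 × 2.75 ≈ 1.82 m.

h_min ≈ 1.82 m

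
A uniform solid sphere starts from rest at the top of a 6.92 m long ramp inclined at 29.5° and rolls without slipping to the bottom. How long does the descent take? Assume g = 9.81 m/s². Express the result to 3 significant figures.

t ≈ 2.00 s

For this body I = (2/5)MR², i.e. k = I/(MR²) = 0.4.
Newton's second law down the slope: Mg sinθ − f = Ma. The torque equation fR = Iα (with α = a/R) gives f = kMa.
Hence a = g sinθ/(1+k) = 9.81×sin29.5°/1.4 = 3.45 m/s².
With constant a from rest, t = √(2L/a) = √(2·6.92/3.45) ≈ 2.00 s.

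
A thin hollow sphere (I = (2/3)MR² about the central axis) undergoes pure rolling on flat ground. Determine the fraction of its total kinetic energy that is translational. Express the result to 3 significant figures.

The moment of inertia is (2/3)MR², giving k ≡ I/(MR²) = 2/3.
Since ω = v/R, the translational part is ½Mv² and the rotational part is ½I(v/R)² = ½kMv²; the total is ½(1+k)Mv².
The translational fraction is therefore 1/(1+k) = 1/1.667 ≈ 0.600.

fraction ≈ 0.600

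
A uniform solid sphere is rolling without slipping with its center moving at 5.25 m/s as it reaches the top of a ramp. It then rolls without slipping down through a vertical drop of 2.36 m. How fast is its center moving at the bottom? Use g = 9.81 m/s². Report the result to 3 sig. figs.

Here I = (2/5)MR², so the shape factor k = I/(MR²) = 0.4.
The rolling condition ω = v/R makes the rotational term ½I(v/R)² = ½kMv², so KE_total = ½(1+k)Mv² = (7/10)Mv².
Conserving energy between top and bottom: (7/10)Mv² = (7/10)Mv₀² + Mgh, hence v² = v₀² + 2gh/(1+k).
v = √(5.25² + 2×9.81×2.36/1.4) = √60.64 ≈ 7.79 m/s.

v ≈ 7.79 m/s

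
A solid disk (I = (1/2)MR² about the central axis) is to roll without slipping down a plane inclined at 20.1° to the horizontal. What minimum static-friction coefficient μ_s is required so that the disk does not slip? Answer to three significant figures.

The moment of inertia is (1/2)MR², giving k ≡ I/(MR²) = 0.5.
Translational: Mg sinθ − f = Ma. Rotational about the CM: fR = Iα = kMRa, so f = kMa.
These give a = g sinθ/(1+k) and the required friction f = kMg sinθ/(1+k).
With N = Mg cosθ, the no-slip condition f ≤ μN gives μ_min = f/N = k tanθ/(1+k).
μ_min = 0.5 × tan20.1° / 1.5 ≈ 0.122.

μ_min ≈ 0.122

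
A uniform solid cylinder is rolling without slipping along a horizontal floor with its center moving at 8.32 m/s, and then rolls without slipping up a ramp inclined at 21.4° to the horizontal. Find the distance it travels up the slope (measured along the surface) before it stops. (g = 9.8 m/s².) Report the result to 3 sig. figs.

d ≈ 14.5 m

With I = (1/2)MR², the ratio k = I/(MR²) is 0.5.
Pure rolling means v = ωR; then KE = ½Mv² + ½I(v/R)² = ½(1+k)Mv² = (3/4)Mv².
Setting this equal to Mgh gives the vertical rise h = (1+k)v₀²/(2g) = 1.5×8.32²/(2×9.8) = 5.298 m.
Along the incline, d = h/sinθ = 5.298/sin21.4° ≈ 14.5 m.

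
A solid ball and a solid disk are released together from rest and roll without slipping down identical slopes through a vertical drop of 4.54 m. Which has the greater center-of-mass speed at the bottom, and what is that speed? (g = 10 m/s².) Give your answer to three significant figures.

For rolling without slipping, Mgh = ½(1+k)Mv² where k = I/(MR²), so v = √(2gh/(1+k)).
Solid ball: k = 0.4, giving v = √(2×10×4.54/1.4) = 8.053 m/s.
Solid disk: k = 0.5, giving v = √(2×10×4.54/1.5) = 7.78 m/s.
The smaller k wins: the solid ball, at ≈ 8.05 m/s.

the solid ball, at v ≈ 8.05 m/s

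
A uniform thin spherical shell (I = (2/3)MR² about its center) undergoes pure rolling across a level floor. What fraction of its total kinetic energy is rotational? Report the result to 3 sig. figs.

The moment of inertia is (2/3)MR², giving k ≡ I/(MR²) = 2/3.
With ω = v/R, KE_trans = ½Mv² and KE_rot = ½Iω² = ½kMv², so KE_total = ½(1+k)Mv².
The rotational fraction is therefore k/(1+k) = (2/3)/1.667 ≈ 0.400.

fraction ≈ 0.400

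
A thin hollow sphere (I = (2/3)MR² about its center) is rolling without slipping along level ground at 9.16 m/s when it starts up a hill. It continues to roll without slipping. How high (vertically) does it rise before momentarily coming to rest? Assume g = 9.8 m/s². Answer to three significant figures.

The moment of inertia is (2/3)MR², giving k ≡ I/(MR²) = 2/3.
Pure rolling means v = ωR; then KE = ½Mv² + ½I(v/R)² = ½(1+k)Mv² = (5/6)Mv².
All of this converts to potential energy at the highest point: (5/6)Mv₀² = Mgh.
Thus h = (1+k)v₀²/(2g) = 1.667 × 9.16² / (2 × 9.8) ≈ 7.13 m.

h ≈ 7.13 m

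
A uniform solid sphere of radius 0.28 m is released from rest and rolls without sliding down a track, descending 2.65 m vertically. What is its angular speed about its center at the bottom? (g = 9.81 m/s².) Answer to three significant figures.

For this body I = (2/5)MR², i.e. k = I/(MR²) = 0.4.
Rolling without slipping gives ω = v/R, so the total kinetic energy is ½Mv² + ½Iω² = ½(1+k)Mv² = (7/10)Mv².
Energy conservation Mgh = ½(1+k)Mv² gives v = √(2gh/(1+k)) = √(2 × 9.81 × 2.65 / 1.4) = 6.094 m/s.
The angular speed follows from ω = v/R = 6.094/0.28 ≈ 21.8 rad/s.

ω ≈ 21.8 rad/s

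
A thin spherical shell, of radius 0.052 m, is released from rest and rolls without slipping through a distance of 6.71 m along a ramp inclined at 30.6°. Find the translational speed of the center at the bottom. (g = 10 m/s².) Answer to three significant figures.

Here I = (2/3)MR², so the shape factor k = I/(MR²) = 2/3.
Rolling without slipping gives ω = v/R, so the total kinetic energy is ½Mv² + ½Iω² = ½(1+k)Mv² = (5/6)Mv².
The vertical drop is h = L sinθ = 6.71 × sin30.6° = 3.416 m.
Setting Mgh = (5/6)Mv² gives v = √(2gh/(1+k)) = √(2·10·3.416/1.667) ≈ 6.40 m/s.

v ≈ 6.40 m/s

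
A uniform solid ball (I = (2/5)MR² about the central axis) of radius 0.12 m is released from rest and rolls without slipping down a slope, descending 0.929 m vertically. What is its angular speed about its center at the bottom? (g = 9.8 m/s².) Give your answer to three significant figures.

ω ≈ 30.1 rad/s

The moment of inertia is (2/5)MR², giving k ≡ I/(MR²) = 0.4.
Since it rolls without slipping, ω = v/R and KE = ½Mv² + ½Iω² = ½(1+k)Mv² = (7/10)Mv².
Energy conservation Mgh = ½(1+k)Mv² gives v = √(2gh/(1+k)) = √(2 × 9.8 × 0.929 / 1.4) = 3.606 m/s.
The angular speed follows from ω = v/R = 3.606/0.12 ≈ 30.1 rad/s.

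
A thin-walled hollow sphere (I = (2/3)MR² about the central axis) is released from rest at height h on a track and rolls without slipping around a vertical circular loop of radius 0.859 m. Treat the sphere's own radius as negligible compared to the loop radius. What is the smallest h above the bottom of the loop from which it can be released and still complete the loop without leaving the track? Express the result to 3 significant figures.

h_min ≈ 2.43 m

The moment of inertia is (2/3)MR², giving k ≡ I/(MR²) = 2/3.
At the top of the loop, the minimum-contact condition is Mg = Mv_top²/r, so v_top² = gr.
With ω = v/R, the kinetic energy at speed v is ½(1+k)Mv² = (5/6)Mv².
Energy conservation from release (height h) to the top (height 2r): Mgh = Mg(2r) + (5/6)M·gr.
Thus h_min = 2r + (1+k)r/2 = r(2 + 1.667/2) = 0.859 × 2.833 ≈ 2.43 m.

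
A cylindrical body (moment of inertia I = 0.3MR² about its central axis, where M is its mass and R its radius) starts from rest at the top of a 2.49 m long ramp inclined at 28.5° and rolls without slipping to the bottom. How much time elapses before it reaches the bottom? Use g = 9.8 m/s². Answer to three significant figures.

Here I = 0.3MR², so the shape factor k = I/(MR²) = 0.3.
Along the incline Mg sinθ − f = Ma, and torque about the center fR = Iα = kMR²(a/R) gives f = kMa.
Hence a = g sinθ/(1+k) = 9.8×sin28.5°/1.3 = 3.597 m/s².
Starting from rest, L = ½at², so t = √(2L/a) = √(2×2.49/3.597) ≈ 1.18 s.

t ≈ 1.18 s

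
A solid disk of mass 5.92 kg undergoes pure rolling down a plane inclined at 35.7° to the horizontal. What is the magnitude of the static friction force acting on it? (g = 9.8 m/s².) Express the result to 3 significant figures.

Here I = (1/2)MR², so the shape factor k = I/(MR²) = 0.5.
Translational: Mg sinθ − f = Ma. Rotational about the CM: fR = Iα = kMRa, so f = kMa.
Combining, a = g sinθ/(1+k) and f = kMa = kMg sinθ/(1+k).
f = 0.5 × 5.92 × 9.8 × sin35.7° / 1.5 ≈ 11.3 N.

f ≈ 11.3 N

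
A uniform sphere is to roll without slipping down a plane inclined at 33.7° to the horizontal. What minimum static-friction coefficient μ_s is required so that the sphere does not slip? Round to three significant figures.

The moment of inertia is (2/5)MR², giving k ≡ I/(MR²) = 0.4.
Newton's second law down the slope: Mg sinθ − f = Ma. The torque equation fR = Iα (with α = a/R) gives f = kMa.
These give a = g sinθ/(1+k) and the required friction f = kMg sinθ/(1+k).
With N = Mg cosθ, the no-slip condition f ≤ μN gives μ_min = f/N = k tanθ/(1+k).
μ_min = 0.4 × tan33.7° / 1.4 ≈ 0.191.

μ_min ≈ 0.191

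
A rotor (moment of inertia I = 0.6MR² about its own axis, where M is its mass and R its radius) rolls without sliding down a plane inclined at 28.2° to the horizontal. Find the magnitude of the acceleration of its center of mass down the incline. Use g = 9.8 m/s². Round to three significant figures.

a ≈ 2.89 m/s²

For this body I = 0.6MR², i.e. k = I/(MR²) = 0.6.
Newton's second law down the slope: Mg sinθ − f = Ma. The torque equation fR = Iα (with α = a/R) gives f = kMa.
Eliminating f: Mg sinθ = (1+k)Ma, so a = g sinθ/(1+k) = 9.8 × sin28.2° / 1.6 ≈ 2.89 m/s².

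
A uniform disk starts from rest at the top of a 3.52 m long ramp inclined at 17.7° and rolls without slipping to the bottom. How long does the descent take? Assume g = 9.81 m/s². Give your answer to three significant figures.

With I = (1/2)MR², the ratio k = I/(MR²) is 0.5.
Along the incline Mg sinθ − f = Ma, and torque about the center fR = Iα = kMR²(a/R) gives f = kMa.
Hence a = g sinθ/(1+k) = 9.81×sin17.7°/1.5 = 1.988 m/s².
With constant a from rest, t = √(2L/a) = √(2·3.52/1.988) ≈ 1.88 s.

t ≈ 1.88 s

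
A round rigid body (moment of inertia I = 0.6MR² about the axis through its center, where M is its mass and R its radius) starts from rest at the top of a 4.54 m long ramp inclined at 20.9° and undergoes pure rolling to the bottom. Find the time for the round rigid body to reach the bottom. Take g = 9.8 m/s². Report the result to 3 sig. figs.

t ≈ 2.04 s

With I = 0.6MR², the ratio k = I/(MR²) is 0.6.
Newton's second law down the slope: Mg sinθ − f = Ma. The torque equation fR = Iα (with α = a/R) gives f = kMa.
Hence a = g sinθ/(1+k) = 9.8×sin20.9°/1.6 = 2.185 m/s².
With constant a from rest, t = √(2L/a) = √(2·4.54/2.185) ≈ 2.04 s.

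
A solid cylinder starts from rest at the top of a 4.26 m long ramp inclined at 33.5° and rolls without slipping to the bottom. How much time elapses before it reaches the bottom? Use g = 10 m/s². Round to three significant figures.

Here I = (1/2)MR², so the shape factor k = I/(MR²) = 0.5.
Translational: Mg sinθ − f = Ma. Rotational about the CM: fR = Iα = kMRa, so f = kMa.
Hence a = g sinθ/(1+k) = 10×sin33.5°/1.5 = 3.68 m/s².
With constant a from rest, t = √(2L/a) = √(2·4.26/3.68) ≈ 1.52 s.

t ≈ 1.52 s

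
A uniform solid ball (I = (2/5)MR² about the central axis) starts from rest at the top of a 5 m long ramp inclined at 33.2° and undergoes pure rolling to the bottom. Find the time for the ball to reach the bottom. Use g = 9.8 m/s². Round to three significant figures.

For this body I = (2/5)MR², i.e. k = I/(MR²) = 0.4.
Translational: Mg sinθ − f = Ma. Rotational about the CM: fR = Iα = kMRa, so f = kMa.
Hence a = g sinθ/(1+k) = 9.8×sin33.2°/1.4 = 3.833 m/s².
Starting from rest, L = ½at², so t = √(2L/a) = √(2×5/3.833) ≈ 1.62 s.

t ≈ 1.62 s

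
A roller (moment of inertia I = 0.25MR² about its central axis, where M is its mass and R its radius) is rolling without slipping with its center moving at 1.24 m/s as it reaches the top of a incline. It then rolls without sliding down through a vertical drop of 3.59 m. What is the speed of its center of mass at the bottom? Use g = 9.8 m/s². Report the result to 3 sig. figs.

v ≈ 7.60 m/s

With I = 0.25MR², the ratio k = I/(MR²) is 0.25.
The rolling condition ω = v/R makes the rotational term ½I(v/R)² = ½kMv², so KE_total = ½(1+k)Mv² = (5/8)Mv².
Energy conservation: (5/8)Mv₀² + Mgh = (5/8)Mv², so v² = v₀² + 2gh/(1+k).
v = √(1.24² + 2×9.8×3.59/1.25) = √57.83 ≈ 7.60 m/s.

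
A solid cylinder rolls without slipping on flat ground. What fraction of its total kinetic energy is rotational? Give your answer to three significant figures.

fraction ≈ 0.333

For this body I = (1/2)MR², i.e. k = I/(MR²) = 0.5.
Since ω = v/R, the translational part is ½Mv² and the rotational part is ½I(v/R)² = ½kMv²; the total is ½(1+k)Mv².
The rotational fraction is therefore k/(1+k) = 0.5/1.5 ≈ 0.333.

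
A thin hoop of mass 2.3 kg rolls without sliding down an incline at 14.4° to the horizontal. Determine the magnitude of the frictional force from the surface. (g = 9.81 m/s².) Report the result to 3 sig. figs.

f ≈ 2.81 N

With I = MR², the ratio k = I/(MR²) is 1.
Along the incline Mg sinθ − f = Ma, and torque about the center fR = Iα = kMR²(a/R) gives f = kMa.
Combining, a = g sinθ/(1+k) and f = kMa = kMg sinθ/(1+k).
f = 1 × 2.3 × 9.81 × sin14.4° / 2 ≈ 2.81 N.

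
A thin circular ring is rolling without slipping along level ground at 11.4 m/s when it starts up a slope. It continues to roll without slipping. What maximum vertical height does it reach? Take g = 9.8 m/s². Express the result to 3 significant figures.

h ≈ 13.3 m

For this body I = MR², i.e. k = I/(MR²) = 1.
Rolling without slipping gives ω = v/R, so the total kinetic energy is ½Mv² + ½Iω² = ½(1+k)Mv² = Mv².
All of this converts to potential energy at the highest point: Mv₀² = Mgh.
Thus h = (1+k)v₀²/(2g) = 2 × 11.4² / (2 × 9.8) ≈ 13.3 m.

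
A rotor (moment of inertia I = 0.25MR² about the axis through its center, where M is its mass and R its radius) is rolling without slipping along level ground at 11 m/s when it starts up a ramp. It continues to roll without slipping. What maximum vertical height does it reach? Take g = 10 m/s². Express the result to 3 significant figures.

h ≈ 7.56 m

For this body I = 0.25MR², i.e. k = I/(MR²) = 0.25.
Pure rolling means v = ωR; then KE = ½Mv² + ½I(v/R)² = ½(1+k)Mv² = (5/8)Mv².
At the top the kinetic energy is zero, so (5/8)Mv₀² = Mgh.
Thus h = (1+k)v₀²/(2g) = 1.25 × 11² / (2 × 10) ≈ 7.56 m.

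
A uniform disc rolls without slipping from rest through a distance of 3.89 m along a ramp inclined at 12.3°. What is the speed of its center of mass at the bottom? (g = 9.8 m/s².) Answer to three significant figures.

The moment of inertia is (1/2)MR², giving k ≡ I/(MR²) = 0.5.
The rolling condition ω = v/R makes the rotational term ½I(v/R)² = ½kMv², so KE_total = ½(1+k)Mv² = (3/4)Mv².
The vertical drop is h = L sinθ = 3.89 × sin12.3° = 0.8287 m.
Energy conservation: Mgh = (3/4)Mv², so v = √(2gh/(1+k)) = √(2 × 9.8 × 0.8287 / 1.5) ≈ 3.29 m/s.

v ≈ 3.29 m/s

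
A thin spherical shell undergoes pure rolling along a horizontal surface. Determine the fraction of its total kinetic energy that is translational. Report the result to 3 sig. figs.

Here I = (2/3)MR², so the shape factor k = I/(MR²) = 2/3.
Since ω = v/R, the translational part is ½Mv² and the rotational part is ½I(v/R)² = ½kMv²; the total is ½(1+k)Mv².
The translational fraction is therefore 1/(1+k) = 1/1.667 ≈ 0.600.

fraction ≈ 0.600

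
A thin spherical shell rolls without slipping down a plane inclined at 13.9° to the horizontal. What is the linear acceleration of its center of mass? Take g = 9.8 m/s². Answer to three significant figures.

For this body I = (2/3)MR², i.e. k = I/(MR²) = 2/3.
Translational: Mg sinθ − f = Ma. Rotational about the CM: fR = Iα = kMRa, so f = kMa.
Eliminating f: Mg sinθ = (1+k)Ma, so a = g sinθ/(1+k) = 9.8 × sin13.9° / 1.667 ≈ 1.41 m/s².

a ≈ 1.41 m/s²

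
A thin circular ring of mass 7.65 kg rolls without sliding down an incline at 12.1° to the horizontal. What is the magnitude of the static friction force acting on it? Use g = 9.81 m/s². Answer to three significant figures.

f ≈ 7.87 N

For this body I = MR², i.e. k = I/(MR²) = 1.
Newton's second law down the slope: Mg sinθ − f = Ma. The torque equation fR = Iα (with α = a/R) gives f = kMa.
Combining, a = g sinθ/(1+k) and f = kMa = kMg sinθ/(1+k).
f = 1 × 7.65 × 9.81 × sin12.1° / 2 ≈ 7.87 N.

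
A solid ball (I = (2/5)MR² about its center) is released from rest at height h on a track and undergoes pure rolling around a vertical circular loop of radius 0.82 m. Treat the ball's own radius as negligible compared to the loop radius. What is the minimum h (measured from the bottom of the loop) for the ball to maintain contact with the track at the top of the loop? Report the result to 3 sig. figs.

h_min ≈ 2.21 m

With I = (2/5)MR², the ratio k = I/(MR²) is 0.4.
At the top, contact is just lost when gravity alone supplies the centripetal force: Mg = Mv_top²/r, i.e. v_top² = gr.
With ω = v/R, the kinetic energy at speed v is ½(1+k)Mv² = (7/10)Mv².
Energy conservation from release (height h) to the top (height 2r): Mgh = Mg(2r) + (7/10)M·gr.
Thus h_min = 2r + (1+k)r/2 = r(2 + 1.4/2) = 0.82 × 2.7 ≈ 2.21 m.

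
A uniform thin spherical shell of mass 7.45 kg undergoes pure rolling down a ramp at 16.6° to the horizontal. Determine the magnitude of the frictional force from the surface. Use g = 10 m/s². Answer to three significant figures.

For this body I = (2/3)MR², i.e. k = I/(MR²) = 2/3.
Translational: Mg sinθ − f = Ma. Rotational about the CM: fR = Iα = kMRa, so f = kMa.
Combining, a = g sinθ/(1+k) and f = kMa = kMg sinθ/(1+k).
f = (2/3) × 7.45 × 10 × sin16.6° / 1.667 ≈ 8.51 N.

f ≈ 8.51 N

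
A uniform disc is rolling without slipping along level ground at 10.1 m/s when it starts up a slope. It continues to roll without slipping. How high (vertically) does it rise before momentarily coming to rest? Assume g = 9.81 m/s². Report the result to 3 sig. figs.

For this body I = (1/2)MR², i.e. k = I/(MR²) = 0.5.
Since it rolls without slipping, ω = v/R and KE = ½Mv² + ½Iω² = ½(1+k)Mv² = (3/4)Mv².
At the top the kinetic energy is zero, so (3/4)Mv₀² = Mgh.
Thus h = (1+k)v₀²/(2g) = 1.5 × 10.1² / (2 × 9.81) ≈ 7.80 m.

h ≈ 7.80 m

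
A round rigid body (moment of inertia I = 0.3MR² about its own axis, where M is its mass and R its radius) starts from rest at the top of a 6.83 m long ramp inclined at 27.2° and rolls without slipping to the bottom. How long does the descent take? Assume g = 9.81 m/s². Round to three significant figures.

t ≈ 1.99 s

For this body I = 0.3MR², i.e. k = I/(MR²) = 0.3.
Newton's second law down the slope: Mg sinθ − f = Ma. The torque equation fR = Iα (with α = a/R) gives f = kMa.
Hence a = g sinθ/(1+k) = 9.81×sin27.2°/1.3 = 3.449 m/s².
Starting from rest, L = ½at², so t = √(2L/a) = √(2×6.83/3.449) ≈ 1.99 s.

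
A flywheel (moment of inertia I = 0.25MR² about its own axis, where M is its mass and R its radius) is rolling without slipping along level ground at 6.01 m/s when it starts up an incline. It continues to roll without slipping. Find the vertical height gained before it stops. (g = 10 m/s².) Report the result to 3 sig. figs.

h ≈ 2.26 m

Here I = 0.25MR², so the shape factor k = I/(MR²) = 0.25.
The rolling condition ω = v/R makes the rotational term ½I(v/R)² = ½kMv², so KE_total = ½(1+k)Mv² = (5/8)Mv².
At the top the kinetic energy is zero, so (5/8)Mv₀² = Mgh.
Thus h = (1+k)v₀²/(2g) = 1.25 × 6.01² / (2 × 10) ≈ 2.26 m.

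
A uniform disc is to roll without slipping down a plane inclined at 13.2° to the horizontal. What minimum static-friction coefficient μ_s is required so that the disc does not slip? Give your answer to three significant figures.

Here I = (1/2)MR², so the shape factor k = I/(MR²) = 0.5.
Translational: Mg sinθ − f = Ma. Rotational about the CM: fR = Iα = kMRa, so f = kMa.
These give a = g sinθ/(1+k) and the required friction f = kMg sinθ/(1+k).
With N = Mg cosθ, the no-slip condition f ≤ μN gives μ_min = f/N = k tanθ/(1+k).
μ_min = 0.5 × tan13.2° / 1.5 ≈ 0.0782.

μ_min ≈ 0.0782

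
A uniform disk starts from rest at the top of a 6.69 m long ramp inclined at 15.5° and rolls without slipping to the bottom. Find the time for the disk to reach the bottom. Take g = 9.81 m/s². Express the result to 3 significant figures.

With I = (1/2)MR², the ratio k = I/(MR²) is 0.5.
Along the incline Mg sinθ − f = Ma, and torque about the center fR = Iα = kMR²(a/R) gives f = kMa.
Hence a = g sinθ/(1+k) = 9.81×sin15.5°/1.5 = 1.748 m/s².
Starting from rest, L = ½at², so t = √(2L/a) = √(2×6.69/1.748) ≈ 2.77 s.

t ≈ 2.77 s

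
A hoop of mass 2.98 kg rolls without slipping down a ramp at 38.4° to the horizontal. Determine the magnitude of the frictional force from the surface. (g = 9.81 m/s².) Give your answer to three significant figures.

f ≈ 9.08 N

Here I = MR², so the shape factor k = I/(MR²) = 1.
Along the incline Mg sinθ − f = Ma, and torque about the center fR = Iα = kMR²(a/R) gives f = kMa.
Combining, a = g sinθ/(1+k) and f = kMa = kMg sinθ/(1+k).
f = 1 × 2.98 × 9.81 × sin38.4° / 2 ≈ 9.08 N.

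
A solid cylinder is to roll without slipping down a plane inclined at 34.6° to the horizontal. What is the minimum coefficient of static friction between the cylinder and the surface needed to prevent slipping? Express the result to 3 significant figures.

μ_min ≈ 0.230

The moment of inertia is (1/2)MR², giving k ≡ I/(MR²) = 0.5.
Along the incline Mg sinθ − f = Ma, and torque about the center fR = Iα = kMR²(a/R) gives f = kMa.
These give a = g sinθ/(1+k) and the required friction f = kMg sinθ/(1+k).
With N = Mg cosθ, the no-slip condition f ≤ μN gives μ_min = f/N = k tanθ/(1+k).
μ_min = 0.5 × tan34.6° / 1.5 ≈ 0.230.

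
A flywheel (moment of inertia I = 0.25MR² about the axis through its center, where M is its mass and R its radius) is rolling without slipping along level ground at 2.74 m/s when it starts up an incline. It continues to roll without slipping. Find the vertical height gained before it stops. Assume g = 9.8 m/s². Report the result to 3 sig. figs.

Here I = 0.25MR², so the shape factor k = I/(MR²) = 0.25.
Rolling without slipping gives ω = v/R, so the total kinetic energy is ½Mv² + ½Iω² = ½(1+k)Mv² = (5/8)Mv².
At the top the kinetic energy is zero, so (5/8)Mv₀² = Mgh.
Thus h = (1+k)v₀²/(2g) = 1.25 × 2.74² / (2 × 9.8) ≈ 0.479 m.

h ≈ 0.479 m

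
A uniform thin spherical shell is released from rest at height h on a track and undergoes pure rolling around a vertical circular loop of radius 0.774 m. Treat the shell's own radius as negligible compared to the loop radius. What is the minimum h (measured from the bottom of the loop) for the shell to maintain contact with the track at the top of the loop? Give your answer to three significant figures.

The moment of inertia is (2/3)MR², giving k ≡ I/(MR²) = 2/3.
At the top of the loop, the minimum-contact condition is Mg = Mv_top²/r, so v_top² = gr.
With ω = v/R, the kinetic energy at speed v is ½(1+k)Mv² = (5/6)Mv².
Energy conservation from release (height h) to the top (height 2r): Mgh = Mg(2r) + (5/6)M·gr.
Thus h_min = 2r + (1+k)r/2 = r(2 + 1.667/2) = 0.774 × 2.833 ≈ 2.19 m.

h_min ≈ 2.19 m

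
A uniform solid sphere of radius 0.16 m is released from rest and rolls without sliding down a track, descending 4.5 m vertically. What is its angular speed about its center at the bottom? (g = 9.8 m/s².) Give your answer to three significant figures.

The moment of inertia is (2/5)MR², giving k ≡ I/(MR²) = 0.4.
Since it rolls without slipping, ω = v/R and KE = ½Mv² + ½Iω² = ½(1+k)Mv² = (7/10)Mv².
Energy conservation Mgh = ½(1+k)Mv² gives v = √(2gh/(1+k)) = √(2 × 9.8 × 4.5 / 1.4) = 7.937 m/s.
Then ω = v/R = 7.937 / 0.16 ≈ 49.6 rad/s.

ω ≈ 49.6 rad/s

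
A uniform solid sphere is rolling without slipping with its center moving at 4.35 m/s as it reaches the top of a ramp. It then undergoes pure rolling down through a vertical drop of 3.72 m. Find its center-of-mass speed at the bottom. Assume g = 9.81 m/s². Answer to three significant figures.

v ≈ 8.43 m/s

Here I = (2/5)MR², so the shape factor k = I/(MR²) = 0.4.
Rolling without slipping gives ω = v/R, so the total kinetic energy is ½Mv² + ½Iω² = ½(1+k)Mv² = (7/10)Mv².
Energy conservation: (7/10)Mv₀² + Mgh = (7/10)Mv², so v² = v₀² + 2gh/(1+k).
v = √(4.35² + 2×9.81×3.72/1.4) = √71.06 ≈ 8.43 m/s.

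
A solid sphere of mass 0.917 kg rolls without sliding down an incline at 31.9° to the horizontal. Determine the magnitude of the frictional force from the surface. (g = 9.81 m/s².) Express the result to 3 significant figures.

Here I = (2/5)MR², so the shape factor k = I/(MR²) = 0.4.
Newton's second law down the slope: Mg sinθ − f = Ma. The torque equation fR = Iα (with α = a/R) gives f = kMa.
Combining, a = g sinθ/(1+k) and f = kMa = kMg sinθ/(1+k).
f = 0.4 × 0.917 × 9.81 × sin31.9° / 1.4 ≈ 1.36 N.

f ≈ 1.36 N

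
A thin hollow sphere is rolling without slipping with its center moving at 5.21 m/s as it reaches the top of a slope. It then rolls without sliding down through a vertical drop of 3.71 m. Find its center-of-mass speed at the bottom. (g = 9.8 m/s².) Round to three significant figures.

v ≈ 8.41 m/s

With I = (2/3)MR², the ratio k = I/(MR²) is 2/3.
Rolling without slipping gives ω = v/R, so the total kinetic energy is ½Mv² + ½Iω² = ½(1+k)Mv² = (5/6)Mv².
Energy conservation: (5/6)Mv₀² + Mgh = (5/6)Mv², so v² = v₀² + 2gh/(1+k).
v = √(5.21² + 2×9.8×3.71/1.667) = √70.77 ≈ 8.41 m/s.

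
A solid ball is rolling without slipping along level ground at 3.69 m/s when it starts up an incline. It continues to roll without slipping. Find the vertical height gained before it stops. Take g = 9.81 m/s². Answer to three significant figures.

h ≈ 0.972 m

Here I = (2/5)MR², so the shape factor k = I/(MR²) = 0.4.
Rolling without slipping gives ω = v/R, so the total kinetic energy is ½Mv² + ½Iω² = ½(1+k)Mv² = (7/10)Mv².
At the top the kinetic energy is zero, so (7/10)Mv₀² = Mgh.
Thus h = (1+k)v₀²/(2g) = 1.4 × 3.69² / (2 × 9.81) ≈ 0.972 m.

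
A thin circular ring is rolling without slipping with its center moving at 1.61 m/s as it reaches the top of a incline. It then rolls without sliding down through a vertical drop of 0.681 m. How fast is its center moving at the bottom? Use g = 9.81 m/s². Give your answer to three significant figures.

The moment of inertia is MR², giving k ≡ I/(MR²) = 1.
Pure rolling means v = ωR; then KE = ½Mv² + ½I(v/R)² = ½(1+k)Mv² = Mv².
Energy conservation: Mv₀² + Mgh = Mv², so v² = v₀² + 2gh/(1+k).
v = √(1.61² + 2×9.81×0.681/2) = √9.273 ≈ 3.05 m/s.

v ≈ 3.05 m/s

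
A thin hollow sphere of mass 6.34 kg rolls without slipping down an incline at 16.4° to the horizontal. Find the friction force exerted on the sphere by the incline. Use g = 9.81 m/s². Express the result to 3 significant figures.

Here I = (2/3)MR², so the shape factor k = I/(MR²) = 2/3.
Newton's second law down the slope: Mg sinθ − f = Ma. The torque equation fR = Iα (with α = a/R) gives f = kMa.
Combining, a = g sinθ/(1+k) and f = kMa = kMg sinθ/(1+k).
f = (2/3) × 6.34 × 9.81 × sin16.4° / 1.667 ≈ 7.02 N.

f ≈ 7.02 N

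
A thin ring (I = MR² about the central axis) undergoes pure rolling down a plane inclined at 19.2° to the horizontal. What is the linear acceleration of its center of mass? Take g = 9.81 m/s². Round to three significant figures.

a ≈ 1.61 m/s²

For this body I = MR², i.e. k = I/(MR²) = 1.
Along the incline Mg sinθ − f = Ma, and torque about the center fR = Iα = kMR²(a/R) gives f = kMa.
Eliminating f: Mg sinθ = (1+k)Ma, so a = g sinθ/(1+k) = 9.81 × sin19.2° / 2 ≈ 1.61 m/s².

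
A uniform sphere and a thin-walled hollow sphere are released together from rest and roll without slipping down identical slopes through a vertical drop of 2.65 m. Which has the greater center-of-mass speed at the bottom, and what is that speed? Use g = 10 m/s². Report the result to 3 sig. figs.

For rolling without slipping, Mgh = ½(1+k)Mv² where k = I/(MR²), so v = √(2gh/(1+k)).
Uniform sphere: k = 0.4, giving v = √(2×10×2.65/1.4) = 6.153 m/s.
Thin-walled hollow sphere: k = 2/3, giving v = √(2×10×2.65/1.667) = 5.639 m/s.
The smaller k wins: the uniform sphere, at ≈ 6.15 m/s.

the uniform sphere, at v ≈ 6.15 m/s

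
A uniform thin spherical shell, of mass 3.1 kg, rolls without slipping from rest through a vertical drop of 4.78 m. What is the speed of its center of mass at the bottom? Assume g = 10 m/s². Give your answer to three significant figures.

v ≈ 7.57 m/s

With I = (2/3)MR², the ratio k = I/(MR²) is 2/3.
Rolling without slipping gives ω = v/R, so the total kinetic energy is ½Mv² + ½Iω² = ½(1+k)Mv² = (5/6)Mv².
Setting Mgh = (5/6)Mv² gives v = √(2gh/(1+k)) = √(2·10·4.78/1.667) ≈ 7.57 m/s.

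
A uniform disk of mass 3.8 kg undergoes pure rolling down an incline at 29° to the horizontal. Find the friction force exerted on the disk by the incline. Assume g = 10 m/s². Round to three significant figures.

The moment of inertia is (1/2)MR², giving k ≡ I/(MR²) = 0.5.
Along the incline Mg sinθ − f = Ma, and torque about the center fR = Iα = kMR²(a/R) gives f = kMa.
Combining, a = g sinθ/(1+k) and f = kMa = kMg sinθ/(1+k).
f = 0.5 × 3.8 × 10 × sin29° / 1.5 ≈ 6.14 N.

f ≈ 6.14 N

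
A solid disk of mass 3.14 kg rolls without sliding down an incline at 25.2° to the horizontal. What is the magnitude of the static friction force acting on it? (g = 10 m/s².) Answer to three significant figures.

For this body I = (1/2)MR², i.e. k = I/(MR²) = 0.5.
Translational: Mg sinθ − f = Ma. Rotational about the CM: fR = Iα = kMRa, so f = kMa.
Combining, a = g sinθ/(1+k) and f = kMa = kMg sinθ/(1+k).
f = 0.5 × 3.14 × 10 × sin25.2° / 1.5 ≈ 4.46 N.

f ≈ 4.46 N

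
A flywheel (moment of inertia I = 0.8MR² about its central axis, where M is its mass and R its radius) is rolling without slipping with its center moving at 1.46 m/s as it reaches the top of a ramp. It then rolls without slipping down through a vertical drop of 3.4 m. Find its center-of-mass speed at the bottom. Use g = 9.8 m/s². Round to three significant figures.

v ≈ 6.26 m/s

Here I = 0.8MR², so the shape factor k = I/(MR²) = 0.8.
The rolling condition ω = v/R makes the rotational term ½I(v/R)² = ½kMv², so KE_total = ½(1+k)Mv² = (9/10)Mv².
Conserving energy between top and bottom: (9/10)Mv² = (9/10)Mv₀² + Mgh, hence v² = v₀² + 2gh/(1+k).
v = √(1.46² + 2×9.8×3.4/1.8) = √39.15 ≈ 6.26 m/s.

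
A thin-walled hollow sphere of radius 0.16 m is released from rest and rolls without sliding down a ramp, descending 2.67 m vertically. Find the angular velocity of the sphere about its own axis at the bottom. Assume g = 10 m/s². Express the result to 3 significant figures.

ω ≈ 35.4 rad/s

With I = (2/3)MR², the ratio k = I/(MR²) is 2/3.
Since it rolls without slipping, ω = v/R and KE = ½Mv² + ½Iω² = ½(1+k)Mv² = (5/6)Mv².
Energy conservation Mgh = ½(1+k)Mv² gives v = √(2gh/(1+k)) = √(2 × 10 × 2.67 / 1.667) = 5.66 m/s.
The angular speed follows from ω = v/R = 5.66/0.16 ≈ 35.4 rad/s.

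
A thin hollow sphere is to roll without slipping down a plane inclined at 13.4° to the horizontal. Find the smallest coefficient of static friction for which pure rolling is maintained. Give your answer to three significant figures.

For this body I = (2/3)MR², i.e. k = I/(MR²) = 2/3.
Translational: Mg sinθ − f = Ma. Rotational about the CM: fR = Iα = kMRa, so f = kMa.
These give a = g sinθ/(1+k) and the required friction f = kMg sinθ/(1+k).
With N = Mg cosθ, the no-slip condition f ≤ μN gives μ_min = f/N = k tanθ/(1+k).
μ_min = (2/3) × tan13.4° / 1.667 ≈ 0.0953.

μ_min ≈ 0.0953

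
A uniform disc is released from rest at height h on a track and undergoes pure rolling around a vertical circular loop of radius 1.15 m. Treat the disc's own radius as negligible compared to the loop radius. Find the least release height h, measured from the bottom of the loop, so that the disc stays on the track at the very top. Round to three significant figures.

With I = (1/2)MR², the ratio k = I/(MR²) is 0.5.
At the top, contact is just lost when gravity alone supplies the centripetal force: Mg = Mv_top²/r, i.e. v_top² = gr.
With ω = v/R, the kinetic energy at speed v is ½(1+k)Mv² = (3/4)Mv².
Energy conservation from release (height h) to the top (height 2r): Mgh = Mg(2r) + (3/4)M·gr.
Thus h_min = 2r + (1+k)r/2 = r(2 + 1.5/2) = 1.15 × 2.75 ≈ 3.16 m.

h_min ≈ 3.16 m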